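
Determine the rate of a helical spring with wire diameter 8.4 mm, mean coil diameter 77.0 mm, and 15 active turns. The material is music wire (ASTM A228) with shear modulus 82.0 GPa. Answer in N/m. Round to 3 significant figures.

k = Gd⁴/(8D³N_a) = (82.0×10³ × 8.4⁴) / (8 × 77.0³ × 15)
  = 4.08255e+08 / 5.4784e+07 = 7.4521 N/mm = 7452.1 N/m

7450 N/m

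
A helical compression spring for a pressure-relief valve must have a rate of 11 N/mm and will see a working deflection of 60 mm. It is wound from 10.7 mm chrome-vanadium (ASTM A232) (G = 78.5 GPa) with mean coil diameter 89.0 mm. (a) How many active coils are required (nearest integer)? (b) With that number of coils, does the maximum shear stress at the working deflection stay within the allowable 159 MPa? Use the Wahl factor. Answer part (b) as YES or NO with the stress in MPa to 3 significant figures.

N_a = Gd⁴/(8D³k) = (78.5×10³)(10.7⁴)/(8·89.0³·11) = 16.59 → N_a = 17
Actual rate k = Gd⁴/(8D³·17) = 10.732 N/mm
Working load F = kδ = 10.732·60 = 643.94 N
C = 89.0/10.7 = 8.3178; K_W = (4C−1)/(4C−4)+0.615/C = 1.1764
τ_max = K_W·8FD/(πd³) = 1.1764·119.13 = 140.15 MPa
τ_max ≤ 159 MPa → acceptable

(a) 17 coils; (b) YES, τ_max = 140 MPa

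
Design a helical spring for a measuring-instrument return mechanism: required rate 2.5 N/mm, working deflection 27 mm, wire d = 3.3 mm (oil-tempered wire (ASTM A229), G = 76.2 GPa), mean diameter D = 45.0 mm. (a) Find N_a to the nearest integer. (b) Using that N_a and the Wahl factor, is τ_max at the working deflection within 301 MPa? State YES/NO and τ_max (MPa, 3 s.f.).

(a) 5 coils; (b) YES, τ_max = 236 MPa

N_a = Gd⁴/(8D³k) = (76.2×10³)(3.3⁴)/(8·45.0³·2.5) = 4.958 → N_a = 5
Actual rate k = Gd⁴/(8D³·5) = 2.4792 N/mm
Working load F = kδ = 2.4792·27 = 66.939 N
C = 45.0/3.3 = 13.6364; K_W = (4C−1)/(4C−4)+0.615/C = 1.1045
τ_max = K_W·8FD/(πd³) = 1.1045·213.45 = 235.74 MPa
τ_max ≤ 301 MPa → acceptable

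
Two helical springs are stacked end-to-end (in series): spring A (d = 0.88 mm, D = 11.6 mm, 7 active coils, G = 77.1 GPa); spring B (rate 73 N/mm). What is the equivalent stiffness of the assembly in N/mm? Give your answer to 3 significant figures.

0.525 N/mm

k_A = Gd⁴/(8D³N_a) = (77.1×10³)(0.88⁴)/(8·11.6³·7) = 0.52896 N/mm
Series: 1/k_eq = 1/0.52896 + 1/73 = 1.9042; k_eq = 0.52516 N/mm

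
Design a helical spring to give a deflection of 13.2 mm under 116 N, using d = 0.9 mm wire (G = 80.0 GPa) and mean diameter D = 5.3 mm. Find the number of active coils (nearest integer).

5

Required rate k = F/δ = 116/13.2 = 8.7879 N/mm
N_a = Gd⁴/(8D³k) = (80.0×10³ × 0.9⁴)/(8 × 5.3³ × 8.7879)
    = 52488 / 10466.5 = 5.015 → 5 coils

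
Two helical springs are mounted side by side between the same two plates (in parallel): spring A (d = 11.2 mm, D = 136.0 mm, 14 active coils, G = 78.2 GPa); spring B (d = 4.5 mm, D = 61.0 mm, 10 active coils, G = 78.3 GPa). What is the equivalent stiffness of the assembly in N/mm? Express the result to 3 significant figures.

6.14 N/mm

k_A = Gd⁴/(8D³N_a) = (78.2×10³)(11.2⁴)/(8·136.0³·14) = 4.3676 N/mm
k_B = Gd⁴/(8D³N_a) = (78.3×10³)(4.5⁴)/(8·61.0³·10) = 1.7682 N/mm
Parallel: k_eq = 4.3676 + 1.7682 = 6.1358 N/mm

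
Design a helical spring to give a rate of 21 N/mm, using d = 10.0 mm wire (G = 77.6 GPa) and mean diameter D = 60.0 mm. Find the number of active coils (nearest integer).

N_a = Gd⁴/(8D³k) = (77.6×10³ × 10.0⁴)/(8 × 60.0³ × 21)
    = 7.76e+08 / 3.6288e+07 = 21.38 → 21 coils

21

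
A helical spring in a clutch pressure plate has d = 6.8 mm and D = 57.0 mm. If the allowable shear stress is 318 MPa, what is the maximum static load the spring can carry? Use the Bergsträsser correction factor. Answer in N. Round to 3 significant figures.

592 N

C = D/d = 57.0/6.8 = 8.3824
K_B = (4C+2)/(4C−3) = 35.529/30.529 = 1.1638
τ_max = K·8FD/(πd³) → F_max = τ_allow·πd³/(8DK)
F_max = 318·π·6.8³/(8·57.0·1.1638) = 3.1413e+05/530.68 = 591.93 N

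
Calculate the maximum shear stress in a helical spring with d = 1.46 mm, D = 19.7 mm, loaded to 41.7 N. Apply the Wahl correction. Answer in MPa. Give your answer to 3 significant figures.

743 MPa

Spring index C = D/d = 19.7/1.46 = 13.4932
K_W = (4C−1)/(4C−4) + 0.615/C = 52.973/49.973 + 0.0456 = 1.1056
τ₀ = 8FD/(πd³) = 8·41.7·19.7/(π·1.46³) = 6571.92/9.7771 = 672.18 MPa
τ_max = K·τ₀ = 1.1056 × 672.18 = 743.17 MPa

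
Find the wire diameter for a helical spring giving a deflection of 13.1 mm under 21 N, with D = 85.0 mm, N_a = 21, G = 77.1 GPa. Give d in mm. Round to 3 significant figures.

Required rate k = F/δ = 21/13.1 = 1.6031 N/mm
d = (8D³N_a·k / G)^(1/4) = (8·85.0³·21·1.6031 / (77.1×10³))^0.25
  = (2145.2)^0.25 = 6.8056 mm

6.81 mm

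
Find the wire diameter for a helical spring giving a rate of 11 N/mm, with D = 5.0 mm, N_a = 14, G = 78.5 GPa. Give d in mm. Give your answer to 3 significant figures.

1.18 mm

d = (8D³N_a·k / G)^(1/4) = (8·5.0³·14·11 / (78.5×10³))^0.25
  = (1.9618)^0.25 = 1.1835 mm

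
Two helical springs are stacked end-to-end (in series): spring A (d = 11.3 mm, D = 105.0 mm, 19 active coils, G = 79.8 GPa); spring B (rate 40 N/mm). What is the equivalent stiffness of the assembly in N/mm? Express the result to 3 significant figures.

6.24 N/mm

k_A = Gd⁴/(8D³N_a) = (79.8×10³)(11.3⁴)/(8·105.0³·19) = 7.3944 N/mm
Series: 1/k_eq = 1/7.3944 + 1/40 = 0.16024; k_eq = 6.2408 N/mm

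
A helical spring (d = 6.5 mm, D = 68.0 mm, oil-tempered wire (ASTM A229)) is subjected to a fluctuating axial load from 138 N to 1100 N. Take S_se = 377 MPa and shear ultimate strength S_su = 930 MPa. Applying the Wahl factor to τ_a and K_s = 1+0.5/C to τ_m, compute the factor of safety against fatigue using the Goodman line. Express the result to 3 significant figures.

0.738

C = D/d = 68.0/6.5 = 10.4615; K_W = (4C−1)/(4C−4)+0.615/C = 1.1381; K_s = 1+0.5/C = 1.0478
F_a = (F_max−F_min)/2 = 481 N; F_m = (F_max+F_min)/2 = 619 N
τ_a = K_W·8F_aD/(πd³) = 1.1381 × 303.29 = 345.16 MPa
τ_m = K_s·8F_mD/(πd³) = 1.0478 × 390.3 = 408.96 MPa
Goodman: 1/n_f = τ_a/S_se + τ_m/S_su = 345.16/377 + 408.96/930 = 0.91554 + 0.43974 = 1.3553
n_f = 1/1.3553 = 0.7379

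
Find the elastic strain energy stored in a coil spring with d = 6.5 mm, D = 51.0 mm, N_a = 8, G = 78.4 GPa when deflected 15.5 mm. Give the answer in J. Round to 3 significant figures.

1.98 J

k = Gd⁴/(8D³N_a) = (78.4×10³)(6.5⁴)/(8·51.0³·8) = 16.485 N/mm
U = ½kδ² = 0.5 × 16.485 × 15.5² = 1980.2 N·mm = 1.9802 J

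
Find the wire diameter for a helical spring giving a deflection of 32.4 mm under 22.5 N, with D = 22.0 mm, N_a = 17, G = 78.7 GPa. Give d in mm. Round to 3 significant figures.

1.89 mm

Required rate k = F/δ = 22.5/32.4 = 0.69444 N/mm
d = (8D³N_a·k / G)^(1/4) = (8·22.0³·17·0.69444 / (78.7×10³))^0.25
  = (12.778)^0.25 = 1.8907 mm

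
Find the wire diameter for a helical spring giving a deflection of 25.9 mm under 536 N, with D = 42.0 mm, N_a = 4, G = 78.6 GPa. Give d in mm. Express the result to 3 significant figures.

Required rate k = F/δ = 536/25.9 = 20.695 N/mm
d = (8D³N_a·k / G)^(1/4) = (8·42.0³·4·20.695 / (78.6×10³))^0.25
  = (624.22)^0.25 = 4.9984 mm

5.00 mm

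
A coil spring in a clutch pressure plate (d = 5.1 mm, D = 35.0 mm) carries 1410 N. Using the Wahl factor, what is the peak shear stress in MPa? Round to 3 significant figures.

Spring index C = D/d = 35.0/5.1 = 6.8627
K_W = (4C−1)/(4C−4) + 0.615/C = 26.451/23.451 + 0.0896 = 1.2175
τ₀ = 8FD/(πd³) = 8·1410·35.0/(π·5.1³) = 394800/416.74 = 947.36 MPa
τ_max = K·τ₀ = 1.2175 × 947.36 = 1153.5 MPa

1150 MPa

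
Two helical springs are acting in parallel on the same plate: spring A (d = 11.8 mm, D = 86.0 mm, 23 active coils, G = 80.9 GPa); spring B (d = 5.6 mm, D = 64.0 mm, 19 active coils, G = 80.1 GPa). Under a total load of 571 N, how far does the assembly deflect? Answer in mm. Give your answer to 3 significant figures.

k_A = Gd⁴/(8D³N_a) = (80.9×10³)(11.8⁴)/(8·86.0³·23) = 13.402 N/mm
k_B = Gd⁴/(8D³N_a) = (80.1×10³)(5.6⁴)/(8·64.0³·19) = 1.977 N/mm
Parallel: k_eq = 13.402 + 1.977 = 15.379 N/mm
δ = F/k_eq = 571/15.379 = 37.129 mm

37.1 mm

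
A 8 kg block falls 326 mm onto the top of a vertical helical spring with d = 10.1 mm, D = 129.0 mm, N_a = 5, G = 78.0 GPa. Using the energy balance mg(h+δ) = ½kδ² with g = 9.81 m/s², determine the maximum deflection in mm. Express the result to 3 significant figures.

82.3 mm

k = Gd⁴/(8D³N_a) = (78.0×10³)(10.1⁴)/(8·129.0³·5) = 9.4526 N/mm
W = mg = 8 × 9.81 = 78.48 N
½kδ² − Wδ − Wh = 0 → δ = (W + √(W² + 2kWh))/k
δ = (78.48 + √(6159.1 + 483679))/9.4526 = (78.48 + 699.88)/9.4526 = 82.344 mm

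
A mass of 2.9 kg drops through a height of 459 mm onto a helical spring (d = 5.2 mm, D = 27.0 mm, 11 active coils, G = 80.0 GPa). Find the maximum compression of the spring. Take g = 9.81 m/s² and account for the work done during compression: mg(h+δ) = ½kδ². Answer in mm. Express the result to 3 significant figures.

k = Gd⁴/(8D³N_a) = (80.0×10³)(5.2⁴)/(8·27.0³·11) = 33.77 N/mm
W = mg = 2.9 × 9.81 = 28.449 N
½kδ² − Wδ − Wh = 0 → δ = (W + √(W² + 2kWh))/k
δ = (28.449 + √(809.35 + 881940))/33.77 = (28.449 + 939.55)/33.77 = 28.665 mm

28.7 mm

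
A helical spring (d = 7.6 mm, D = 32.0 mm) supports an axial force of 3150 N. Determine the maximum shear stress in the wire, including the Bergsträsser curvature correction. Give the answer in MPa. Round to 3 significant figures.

Spring index C = D/d = 32.0/7.6 = 4.2105
K_B = (4C+2)/(4C−3) = 18.842/13.842 = 1.3612
τ₀ = 8FD/(πd³) = 8·3150·32.0/(π·7.6³) = 806400/1379.1 = 584.74 MPa
τ_max = K·τ₀ = 1.3612 × 584.74 = 795.95 MPa

796 MPa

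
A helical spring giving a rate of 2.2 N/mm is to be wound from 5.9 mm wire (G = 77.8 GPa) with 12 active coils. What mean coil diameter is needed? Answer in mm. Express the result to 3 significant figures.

76.4 mm

D = (Gd⁴/(8N_a·k))^(1/3) = (77.8×10³·5.9⁴/(8·12·2.2))^(1/3)
  = (446369)^(1/3) = 76.4243 mm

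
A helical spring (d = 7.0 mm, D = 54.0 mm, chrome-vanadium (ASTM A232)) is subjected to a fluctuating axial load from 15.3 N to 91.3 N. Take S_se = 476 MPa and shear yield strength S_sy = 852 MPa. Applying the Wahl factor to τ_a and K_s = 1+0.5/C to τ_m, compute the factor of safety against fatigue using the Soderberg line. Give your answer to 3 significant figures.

15.4

C = D/d = 54.0/7.0 = 7.7143; K_W = (4C−1)/(4C−4)+0.615/C = 1.1914; K_s = 1+0.5/C = 1.0648
F_a = (F_max−F_min)/2 = 38 N; F_m = (F_max+F_min)/2 = 53.3 N
τ_a = K_W·8F_aD/(πd³) = 1.1914 × 15.234 = 18.151 MPa
τ_m = K_s·8F_mD/(πd³) = 1.0648 × 21.368 = 22.753 MPa
Soderberg: 1/n_f = τ_a/S_se + τ_m/S_sy = 18.151/476 + 22.753/852 = 0.03813 + 0.02671 = 0.064837
n_f = 1/0.064837 = 15.42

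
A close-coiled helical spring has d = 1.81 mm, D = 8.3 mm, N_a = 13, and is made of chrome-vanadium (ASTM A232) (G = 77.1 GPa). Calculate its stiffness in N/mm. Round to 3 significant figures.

13.9 N/mm

k = Gd⁴/(8D³N_a) = (77.1×10³ × 1.81⁴) / (8 × 8.3³ × 13)
  = 827501 / 59465.8 = 13.916 N/mm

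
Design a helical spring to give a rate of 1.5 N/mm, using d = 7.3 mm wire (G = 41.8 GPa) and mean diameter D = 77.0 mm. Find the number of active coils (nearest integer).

N_a = Gd⁴/(8D³k) = (41.8×10³ × 7.3⁴)/(8 × 77.0³ × 1.5)
    = 1.18705e+08 / 5.4784e+06 = 21.67 → 22 coils

22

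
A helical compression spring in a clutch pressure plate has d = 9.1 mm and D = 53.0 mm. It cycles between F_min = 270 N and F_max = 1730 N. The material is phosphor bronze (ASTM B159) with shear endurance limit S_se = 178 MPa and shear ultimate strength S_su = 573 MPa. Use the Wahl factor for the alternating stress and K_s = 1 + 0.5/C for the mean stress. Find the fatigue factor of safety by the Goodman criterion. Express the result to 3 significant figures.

C = D/d = 53.0/9.1 = 5.8242; K_W = (4C−1)/(4C−4)+0.615/C = 1.2611; K_s = 1+0.5/C = 1.0858
F_a = (F_max−F_min)/2 = 730 N; F_m = (F_max+F_min)/2 = 1000 N
τ_a = K_W·8F_aD/(πd³) = 1.2611 × 130.74 = 164.87 MPa
τ_m = K_s·8F_mD/(πd³) = 1.0858 × 179.1 = 194.47 MPa
Goodman: 1/n_f = τ_a/S_se + τ_m/S_su = 164.87/178 + 194.47/573 = 0.92626 + 0.33940 = 1.2657
n_f = 1/1.2657 = 0.7901

0.790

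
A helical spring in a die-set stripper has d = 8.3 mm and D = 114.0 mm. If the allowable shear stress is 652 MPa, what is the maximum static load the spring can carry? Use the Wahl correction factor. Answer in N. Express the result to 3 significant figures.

C = D/d = 114.0/8.3 = 13.7349
K_W = (4C−1)/(4C−4) + 0.615/C = 53.940/50.940 + 0.0448 = 1.1037
τ_max = K·8FD/(πd³) → F_max = τ_allow·πd³/(8DK)
F_max = 652·π·8.3³/(8·114.0·1.1037) = 1.1712e+06/1006.5 = 1163.6 N

1160 N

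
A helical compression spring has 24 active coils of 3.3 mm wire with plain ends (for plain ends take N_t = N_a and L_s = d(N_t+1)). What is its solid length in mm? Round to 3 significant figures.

82.5 mm

plain ends: N_t = N_a = 24
L_s = d·(N_t+1) = 3.3 × 25 = 82.5 mm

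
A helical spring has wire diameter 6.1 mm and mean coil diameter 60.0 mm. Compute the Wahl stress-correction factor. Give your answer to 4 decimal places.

1.1474

C = D/d = 60.0/6.1 = 9.8361
K_W = (4C−1)/(4C−4) + 0.615/C = 38.344/35.344 + 0.0625 = 1.1474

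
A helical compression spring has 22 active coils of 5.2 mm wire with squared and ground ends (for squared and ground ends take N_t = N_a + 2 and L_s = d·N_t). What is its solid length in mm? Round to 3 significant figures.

squared and ground ends: N_t = N_a + 2 = 22 + 2 = 24
L_s = d·N_t = 5.2 × 24 = 124.8 mm

125 mm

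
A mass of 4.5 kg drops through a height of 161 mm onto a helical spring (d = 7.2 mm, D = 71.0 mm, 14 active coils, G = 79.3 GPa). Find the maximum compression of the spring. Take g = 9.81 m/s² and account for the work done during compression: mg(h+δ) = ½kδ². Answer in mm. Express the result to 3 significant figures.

60.7 mm

k = Gd⁴/(8D³N_a) = (79.3×10³)(7.2⁴)/(8·71.0³·14) = 5.3163 N/mm
W = mg = 4.5 × 9.81 = 44.145 N
½kδ² − Wδ − Wh = 0 → δ = (W + √(W² + 2kWh))/k
δ = (44.145 + √(1948.8 + 75569.7))/5.3163 = (44.145 + 278.42)/5.3163 = 60.675 mm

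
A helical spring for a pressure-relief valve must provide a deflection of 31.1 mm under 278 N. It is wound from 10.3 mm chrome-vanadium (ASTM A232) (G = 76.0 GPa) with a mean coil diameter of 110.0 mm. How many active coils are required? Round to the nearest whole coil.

9

Required rate k = F/δ = 278/31.1 = 8.9389 N/mm
N_a = Gd⁴/(8D³k) = (76.0×10³ × 10.3⁴)/(8 × 110.0³ × 8.9389)
    = 8.55387e+08 / 9.51815e+07 = 8.987 → 9 coils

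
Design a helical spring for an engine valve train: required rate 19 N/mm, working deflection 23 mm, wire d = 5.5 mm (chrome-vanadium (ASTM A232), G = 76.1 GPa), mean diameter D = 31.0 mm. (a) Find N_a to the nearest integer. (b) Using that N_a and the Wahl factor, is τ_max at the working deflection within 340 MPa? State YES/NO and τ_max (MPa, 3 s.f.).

(a) 15 coils; (b) YES, τ_max = 270 MPa

N_a = Gd⁴/(8D³k) = (76.1×10³)(5.5⁴)/(8·31.0³·19) = 15.38 → N_a = 15
Actual rate k = Gd⁴/(8D³·15) = 19.479 N/mm
Working load F = kδ = 19.479·23 = 448.02 N
C = 31.0/5.5 = 5.6364; K_W = (4C−1)/(4C−4)+0.615/C = 1.2709
τ_max = K_W·8FD/(πd³) = 1.2709·212.57 = 270.16 MPa
τ_max ≤ 340 MPa → acceptable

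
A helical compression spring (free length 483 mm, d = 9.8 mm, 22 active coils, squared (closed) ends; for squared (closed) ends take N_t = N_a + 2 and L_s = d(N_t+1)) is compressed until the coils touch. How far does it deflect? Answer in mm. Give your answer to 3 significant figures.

N_t = 24; L_s = 9.8·25 = 245 mm
δ_solid = L₀ − L_s = 483 − 245 = 238 mm

238 mm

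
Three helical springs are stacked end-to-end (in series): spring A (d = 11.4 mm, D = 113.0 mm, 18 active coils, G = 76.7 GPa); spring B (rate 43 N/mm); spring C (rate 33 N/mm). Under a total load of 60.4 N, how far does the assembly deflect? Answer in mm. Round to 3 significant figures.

12.9 mm

k_A = Gd⁴/(8D³N_a) = (76.7×10³)(11.4⁴)/(8·113.0³·18) = 6.2347 N/mm
Series: 1/k_eq = 1/6.2347 + 1/43 + 1/33 = 0.21395; k_eq = 4.674 N/mm
δ = F/k_eq = 60.4/4.674 = 12.923 mm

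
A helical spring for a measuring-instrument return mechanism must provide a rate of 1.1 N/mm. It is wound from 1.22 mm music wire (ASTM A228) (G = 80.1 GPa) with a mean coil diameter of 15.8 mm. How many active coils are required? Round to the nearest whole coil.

N_a = Gd⁴/(8D³k) = (80.1×10³ × 1.22⁴)/(8 × 15.8³ × 1.1)
    = 177448 / 34709.9 = 5.112 → 5 coils

5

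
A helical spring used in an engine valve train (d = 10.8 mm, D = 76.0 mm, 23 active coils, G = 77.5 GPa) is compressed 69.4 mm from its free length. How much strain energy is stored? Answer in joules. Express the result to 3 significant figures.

k = Gd⁴/(8D³N_a) = (77.5×10³)(10.8⁴)/(8·76.0³·23) = 13.054 N/mm
U = ½kδ² = 0.5 × 13.054 × 69.4² = 31436 N·mm = 31.436 J

31.4 J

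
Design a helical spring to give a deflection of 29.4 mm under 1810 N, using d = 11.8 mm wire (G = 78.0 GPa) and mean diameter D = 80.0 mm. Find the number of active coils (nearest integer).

Required rate k = F/δ = 1810/29.4 = 61.565 N/mm
N_a = Gd⁴/(8D³k) = (78.0×10³ × 11.8⁴)/(8 × 80.0³ × 61.565)
    = 1.51225e+09 / 2.52169e+08 = 5.997 → 6 coils

6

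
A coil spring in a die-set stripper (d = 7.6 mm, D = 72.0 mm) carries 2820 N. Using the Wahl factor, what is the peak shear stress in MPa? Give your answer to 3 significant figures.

Spring index C = D/d = 72.0/7.6 = 9.4737
K_W = (4C−1)/(4C−4) + 0.615/C = 36.895/33.895 + 0.0649 = 1.1534
τ₀ = 8FD/(πd³) = 8·2820·72.0/(π·7.6³) = 1.62432e+06/1379.1 = 1177.8 MPa
τ_max = K·τ₀ = 1.1534 × 1177.8 = 1358.5 MPa

1360 MPa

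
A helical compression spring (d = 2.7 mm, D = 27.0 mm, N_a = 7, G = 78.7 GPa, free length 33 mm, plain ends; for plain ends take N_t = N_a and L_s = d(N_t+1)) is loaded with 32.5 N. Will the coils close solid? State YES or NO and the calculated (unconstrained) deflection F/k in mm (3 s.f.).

NO, δ = 8.57 mm

k = Gd⁴/(8D³N_a) = (78.7×10³)(2.7⁴)/(8·27.0³·7) = 3.7945 N/mm
N_t = 7; L_s = 2.7·8 = 21.6 mm; δ_solid = L₀ − L_s = 33 − 21.6 = 11.4 mm
δ = F/k = 32.5/3.7945 = 8.5651 mm
δ < δ_solid → spring does not go solid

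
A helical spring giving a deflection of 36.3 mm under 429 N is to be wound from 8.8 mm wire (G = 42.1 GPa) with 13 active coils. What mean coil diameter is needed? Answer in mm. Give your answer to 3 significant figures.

59.0 mm

Required rate k = F/δ = 429/36.3 = 11.818 N/mm
D = (Gd⁴/(8N_a·k))^(1/3) = (42.1×10³·8.8⁴/(8·13·11.818))^(1/3)
  = (205413)^(1/3) = 59.0033 mm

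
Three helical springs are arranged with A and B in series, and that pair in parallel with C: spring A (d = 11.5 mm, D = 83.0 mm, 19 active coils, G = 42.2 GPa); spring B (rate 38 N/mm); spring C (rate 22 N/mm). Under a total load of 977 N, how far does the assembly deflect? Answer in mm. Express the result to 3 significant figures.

k_A = Gd⁴/(8D³N_a) = (42.2×10³)(11.5⁴)/(8·83.0³·19) = 8.4923 N/mm
Springs A,B series: k_AB = 1/(1/8.4923+1/38) = 6.9411 N/mm; parallel with C: k_eq = 6.9411+22 = 28.941 N/mm
δ = F/k_eq = 977/28.941 = 33.758 mm

33.8 mm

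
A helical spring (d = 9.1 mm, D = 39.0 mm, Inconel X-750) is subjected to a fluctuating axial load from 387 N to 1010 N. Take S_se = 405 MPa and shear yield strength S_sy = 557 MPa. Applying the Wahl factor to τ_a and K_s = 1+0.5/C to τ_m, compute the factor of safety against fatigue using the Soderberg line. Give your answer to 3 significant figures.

C = D/d = 39.0/9.1 = 4.2857; K_W = (4C−1)/(4C−4)+0.615/C = 1.3718; K_s = 1+0.5/C = 1.1167
F_a = (F_max−F_min)/2 = 311.5 N; F_m = (F_max+F_min)/2 = 698.5 N
τ_a = K_W·8F_aD/(πd³) = 1.3718 × 41.052 = 56.314 MPa
τ_m = K_s·8F_mD/(πd³) = 1.1167 × 92.055 = 102.79 MPa
Soderberg: 1/n_f = τ_a/S_se + τ_m/S_sy = 56.314/405 + 102.79/557 = 0.13905 + 0.18455 = 0.3236
n_f = 1/0.3236 = 3.09

3.09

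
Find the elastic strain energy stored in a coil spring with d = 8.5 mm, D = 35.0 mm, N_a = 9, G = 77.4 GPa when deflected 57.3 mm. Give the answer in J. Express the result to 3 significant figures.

k = Gd⁴/(8D³N_a) = (77.4×10³)(8.5⁴)/(8·35.0³·9) = 130.88 N/mm
U = ½kδ² = 0.5 × 130.88 × 57.3² = 2.1486e+05 N·mm = 214.86 J

215 J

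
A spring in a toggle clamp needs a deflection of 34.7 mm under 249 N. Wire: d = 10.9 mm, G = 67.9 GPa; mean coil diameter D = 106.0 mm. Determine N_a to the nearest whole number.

Required rate k = F/δ = 249/34.7 = 7.1758 N/mm
N_a = Gd⁴/(8D³k) = (67.9×10³ × 10.9⁴)/(8 × 106.0³ × 7.1758)
    = 9.58464e+08 / 6.83719e+07 = 14.02 → 14 coils

14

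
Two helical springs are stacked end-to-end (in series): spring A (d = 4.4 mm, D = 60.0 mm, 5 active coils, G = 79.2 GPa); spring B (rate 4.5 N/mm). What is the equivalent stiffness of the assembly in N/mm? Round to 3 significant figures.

k_A = Gd⁴/(8D³N_a) = (79.2×10³)(4.4⁴)/(8·60.0³·5) = 3.4358 N/mm
Series: 1/k_eq = 1/3.4358 + 1/4.5 = 0.51328; k_eq = 1.9483 N/mm

1.95 N/mm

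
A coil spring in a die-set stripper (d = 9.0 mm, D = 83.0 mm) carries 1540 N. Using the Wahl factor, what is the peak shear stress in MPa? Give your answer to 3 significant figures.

Spring index C = D/d = 83.0/9.0 = 9.2222
K_W = (4C−1)/(4C−4) + 0.615/C = 35.889/32.889 + 0.0667 = 1.1579
τ₀ = 8FD/(πd³) = 8·1540·83.0/(π·9.0³) = 1.02256e+06/2290.2 = 446.49 MPa
τ_max = K·τ₀ = 1.1579 × 446.49 = 516.99 MPa

517 MPa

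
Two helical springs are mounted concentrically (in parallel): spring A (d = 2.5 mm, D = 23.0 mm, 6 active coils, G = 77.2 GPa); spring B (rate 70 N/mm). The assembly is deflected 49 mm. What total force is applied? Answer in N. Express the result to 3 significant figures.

k_A = Gd⁴/(8D³N_a) = (77.2×10³)(2.5⁴)/(8·23.0³·6) = 5.1636 N/mm
Parallel: k_eq = 5.1636 + 70 = 75.164 N/mm
F = k_eq·δ = 75.164·49 = 3683 N

3680 N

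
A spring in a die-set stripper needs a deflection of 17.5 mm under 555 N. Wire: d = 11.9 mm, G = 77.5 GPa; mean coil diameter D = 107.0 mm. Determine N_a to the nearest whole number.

5

Required rate k = F/δ = 555/17.5 = 31.714 N/mm
N_a = Gd⁴/(8D³k) = (77.5×10³ × 11.9⁴)/(8 × 107.0³ × 31.714)
    = 1.55414e+09 / 3.10811e+08 = 5 → 5 coils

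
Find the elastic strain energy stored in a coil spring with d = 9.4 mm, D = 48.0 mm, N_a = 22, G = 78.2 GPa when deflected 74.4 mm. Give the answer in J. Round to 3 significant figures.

86.8 J

k = Gd⁴/(8D³N_a) = (78.2×10³)(9.4⁴)/(8·48.0³·22) = 31.368 N/mm
U = ½kδ² = 0.5 × 31.368 × 74.4² = 86816 N·mm = 86.816 J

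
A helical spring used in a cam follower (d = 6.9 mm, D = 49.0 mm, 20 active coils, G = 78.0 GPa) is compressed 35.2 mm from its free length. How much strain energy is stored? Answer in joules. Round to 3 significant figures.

5.82 J

k = Gd⁴/(8D³N_a) = (78.0×10³)(6.9⁴)/(8·49.0³·20) = 9.3925 N/mm
U = ½kδ² = 0.5 × 9.3925 × 35.2² = 5818.9 N·mm = 5.8189 J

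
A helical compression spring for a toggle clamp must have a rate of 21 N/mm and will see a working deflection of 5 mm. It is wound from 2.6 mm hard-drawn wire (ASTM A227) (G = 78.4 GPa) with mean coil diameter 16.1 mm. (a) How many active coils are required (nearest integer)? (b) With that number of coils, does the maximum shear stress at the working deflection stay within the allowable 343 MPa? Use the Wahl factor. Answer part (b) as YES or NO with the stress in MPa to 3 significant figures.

N_a = Gd⁴/(8D³k) = (78.4×10³)(2.6⁴)/(8·16.1³·21) = 5.11 → N_a = 5
Actual rate k = Gd⁴/(8D³·5) = 21.462 N/mm
Working load F = kδ = 21.462·5 = 107.31 N
C = 16.1/2.6 = 6.1923; K_W = (4C−1)/(4C−4)+0.615/C = 1.2438
τ_max = K_W·8FD/(πd³) = 1.2438·250.32 = 311.33 MPa
τ_max ≤ 343 MPa → acceptable

(a) 5 coils; (b) YES, τ_max = 311 MPa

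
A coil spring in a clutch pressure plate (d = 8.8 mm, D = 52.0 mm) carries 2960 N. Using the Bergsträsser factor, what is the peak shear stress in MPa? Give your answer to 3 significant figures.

Spring index C = D/d = 52.0/8.8 = 5.9091
K_B = (4C+2)/(4C−3) = 25.636/20.636 = 1.2423
τ₀ = 8FD/(πd³) = 8·2960·52.0/(π·8.8³) = 1.23136e+06/2140.9 = 575.16 MPa
τ_max = K·τ₀ = 1.2423 × 575.16 = 714.51 MPa

715 MPa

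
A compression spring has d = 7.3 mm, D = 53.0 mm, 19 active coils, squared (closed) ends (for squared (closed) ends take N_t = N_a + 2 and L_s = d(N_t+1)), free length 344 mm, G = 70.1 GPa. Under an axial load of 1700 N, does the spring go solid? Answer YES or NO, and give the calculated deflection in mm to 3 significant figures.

k = Gd⁴/(8D³N_a) = (70.1×10³)(7.3⁴)/(8·53.0³·19) = 8.7971 N/mm
N_t = 21; L_s = 7.3·22 = 160.6 mm; δ_solid = L₀ − L_s = 344 − 160.6 = 183.4 mm
δ = F/k = 1700/8.7971 = 193.25 mm
δ ≥ δ_solid → spring goes solid

YES, δ = 193 mm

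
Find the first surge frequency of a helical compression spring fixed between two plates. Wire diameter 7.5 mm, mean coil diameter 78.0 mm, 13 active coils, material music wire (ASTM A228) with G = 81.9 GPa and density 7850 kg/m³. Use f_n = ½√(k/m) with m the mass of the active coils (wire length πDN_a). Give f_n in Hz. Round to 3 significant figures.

k = Gd⁴/(8D³N_a) = (81.9×10³)(7.5⁴)/(8·78.0³·13) = 5.2506 N/mm = 5250.6 N/m
Wire length L = πDN_a = π·78.0·13 = 3185.6 mm
m = ρ·(πd²/4)·L = 7850 × 44.179×10⁻⁶ m² × 3.1856 m = 1.1048 kg
f_n = ½√(k/m) = 0.5·√(5250.6/1.1048) = 0.5·√(4752.7) = 34.47 Hz

34.5 Hz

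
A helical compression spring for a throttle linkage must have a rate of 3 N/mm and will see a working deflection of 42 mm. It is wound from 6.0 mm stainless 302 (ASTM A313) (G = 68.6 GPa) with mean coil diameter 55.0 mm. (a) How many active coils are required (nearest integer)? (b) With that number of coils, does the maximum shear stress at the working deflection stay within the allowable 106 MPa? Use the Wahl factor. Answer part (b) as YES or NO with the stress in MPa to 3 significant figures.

N_a = Gd⁴/(8D³k) = (68.6×10³)(6.0⁴)/(8·55.0³·3) = 22.27 → N_a = 22
Actual rate k = Gd⁴/(8D³·22) = 3.0362 N/mm
Working load F = kδ = 3.0362·42 = 127.52 N
C = 55.0/6.0 = 9.1667; K_W = (4C−1)/(4C−4)+0.615/C = 1.1589
τ_max = K_W·8FD/(πd³) = 1.1589·82.685 = 95.826 MPa
τ_max ≤ 106 MPa → acceptable

(a) 22 coils; (b) YES, τ_max = 95.8 MPa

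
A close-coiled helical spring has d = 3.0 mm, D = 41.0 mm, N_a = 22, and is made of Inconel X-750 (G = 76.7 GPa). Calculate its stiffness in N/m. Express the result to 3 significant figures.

512 N/m

k = Gd⁴/(8D³N_a) = (76.7×10³ × 3.0⁴) / (8 × 41.0³ × 22)
  = 6.2127e+06 / 1.21301e+07 = 0.51217 N/mm = 512.17 N/m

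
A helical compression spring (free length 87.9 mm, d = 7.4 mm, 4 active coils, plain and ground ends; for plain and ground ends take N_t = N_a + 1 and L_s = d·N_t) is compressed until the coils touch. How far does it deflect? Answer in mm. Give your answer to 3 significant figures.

N_t = 5; L_s = 7.4·5 = 37 mm
δ_solid = L₀ − L_s = 87.9 − 37 = 50.9 mm

50.9 mm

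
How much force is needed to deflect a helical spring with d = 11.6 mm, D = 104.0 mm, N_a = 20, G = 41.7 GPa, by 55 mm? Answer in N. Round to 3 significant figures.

231 N

k = Gd⁴/(8D³N_a) = (41.7×10³)(11.6⁴)/(8·104.0³·20) = 4.1952 N/mm
F = k·δ = 4.1952 × 55 = 230.73 N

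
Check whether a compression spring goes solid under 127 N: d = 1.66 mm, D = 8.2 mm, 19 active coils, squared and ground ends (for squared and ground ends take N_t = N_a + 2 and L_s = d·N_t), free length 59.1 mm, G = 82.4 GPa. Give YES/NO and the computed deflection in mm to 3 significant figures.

k = Gd⁴/(8D³N_a) = (82.4×10³)(1.66⁴)/(8·8.2³·19) = 7.4658 N/mm
N_t = 21; L_s = 1.66·21 = 34.86 mm; δ_solid = L₀ − L_s = 59.1 − 34.86 = 24.24 mm
δ = F/k = 127/7.4658 = 17.011 mm
δ < δ_solid → spring does not go solid

NO, δ = 17.0 mm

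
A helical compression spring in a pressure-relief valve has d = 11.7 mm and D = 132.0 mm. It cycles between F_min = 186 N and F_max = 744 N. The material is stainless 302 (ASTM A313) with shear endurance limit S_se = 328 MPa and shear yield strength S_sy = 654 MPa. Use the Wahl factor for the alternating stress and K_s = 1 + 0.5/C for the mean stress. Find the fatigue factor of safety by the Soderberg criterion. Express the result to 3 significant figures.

C = D/d = 132.0/11.7 = 11.2821; K_W = (4C−1)/(4C−4)+0.615/C = 1.1275; K_s = 1+0.5/C = 1.0443
F_a = (F_max−F_min)/2 = 279 N; F_m = (F_max+F_min)/2 = 465 N
τ_a = K_W·8F_aD/(πd³) = 1.1275 × 58.555 = 66.018 MPa
τ_m = K_s·8F_mD/(πd³) = 1.0443 × 97.591 = 101.92 MPa
Soderberg: 1/n_f = τ_a/S_se + τ_m/S_sy = 66.018/328 + 101.92/654 = 0.20127 + 0.15583 = 0.35711
n_f = 1/0.35711 = 2.8

2.80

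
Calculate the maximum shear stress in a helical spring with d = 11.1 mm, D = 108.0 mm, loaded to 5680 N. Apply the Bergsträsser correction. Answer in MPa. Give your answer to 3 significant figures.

Spring index C = D/d = 108.0/11.1 = 9.7297
K_B = (4C+2)/(4C−3) = 40.919/35.919 = 1.1392
τ₀ = 8FD/(πd³) = 8·5680·108.0/(π·11.1³) = 4.90752e+06/4296.5 = 1142.2 MPa
τ_max = K·τ₀ = 1.1392 × 1142.2 = 1301.2 MPa

1300 MPa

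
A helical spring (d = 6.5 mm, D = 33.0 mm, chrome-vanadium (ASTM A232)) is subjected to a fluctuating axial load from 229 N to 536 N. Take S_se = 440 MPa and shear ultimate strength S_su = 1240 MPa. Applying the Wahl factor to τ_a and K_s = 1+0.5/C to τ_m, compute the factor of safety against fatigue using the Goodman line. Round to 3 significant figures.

C = D/d = 33.0/6.5 = 5.0769; K_W = (4C−1)/(4C−4)+0.615/C = 1.3051; K_s = 1+0.5/C = 1.0985
F_a = (F_max−F_min)/2 = 153.5 N; F_m = (F_max+F_min)/2 = 382.5 N
τ_a = K_W·8F_aD/(πd³) = 1.3051 × 46.97 = 61.301 MPa
τ_m = K_s·8F_mD/(πd³) = 1.0985 × 117.04 = 128.57 MPa
Goodman: 1/n_f = τ_a/S_se + τ_m/S_su = 61.301/440 + 128.57/1240 = 0.13932 + 0.10369 = 0.24301
n_f = 1/0.24301 = 4.115

4.12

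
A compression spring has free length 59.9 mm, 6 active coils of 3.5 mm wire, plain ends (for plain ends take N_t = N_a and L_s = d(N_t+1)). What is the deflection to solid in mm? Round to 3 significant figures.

N_t = 6; L_s = 3.5·7 = 24.5 mm
δ_solid = L₀ − L_s = 59.9 − 24.5 = 35.4 mm

35.4 mm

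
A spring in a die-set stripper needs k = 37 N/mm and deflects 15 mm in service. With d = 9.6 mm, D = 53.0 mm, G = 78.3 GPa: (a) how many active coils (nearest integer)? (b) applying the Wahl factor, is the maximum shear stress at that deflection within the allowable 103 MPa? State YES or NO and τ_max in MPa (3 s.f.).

(a) 15 coils; (b) NO, τ_max = 109 MPa

N_a = Gd⁴/(8D³k) = (78.3×10³)(9.6⁴)/(8·53.0³·37) = 15.09 → N_a = 15
Actual rate k = Gd⁴/(8D³·15) = 37.225 N/mm
Working load F = kδ = 37.225·15 = 558.38 N
C = 53.0/9.6 = 5.5208; K_W = (4C−1)/(4C−4)+0.615/C = 1.2773
τ_max = K_W·8FD/(πd³) = 1.2773·85.179 = 108.8 MPa
τ_max > 103 MPa → exceeds allowable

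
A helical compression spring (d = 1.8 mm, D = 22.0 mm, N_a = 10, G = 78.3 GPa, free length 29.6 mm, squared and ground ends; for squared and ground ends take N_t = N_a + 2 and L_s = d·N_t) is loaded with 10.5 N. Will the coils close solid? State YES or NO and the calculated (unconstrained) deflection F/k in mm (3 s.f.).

k = Gd⁴/(8D³N_a) = (78.3×10³)(1.8⁴)/(8·22.0³·10) = 0.96493 N/mm
N_t = 12; L_s = 1.8·12 = 21.6 mm; δ_solid = L₀ − L_s = 29.6 − 21.6 = 8 mm
δ = F/k = 10.5/0.96493 = 10.882 mm
δ ≥ δ_solid → spring goes solid

YES, δ = 10.9 mm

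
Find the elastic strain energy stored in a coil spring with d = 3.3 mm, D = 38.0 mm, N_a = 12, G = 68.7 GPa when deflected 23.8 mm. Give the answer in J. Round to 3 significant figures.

0.438 J

k = Gd⁴/(8D³N_a) = (68.7×10³)(3.3⁴)/(8·38.0³·12) = 1.5466 N/mm
U = ½kδ² = 0.5 × 1.5466 × 23.8² = 438.04 N·mm = 0.43804 J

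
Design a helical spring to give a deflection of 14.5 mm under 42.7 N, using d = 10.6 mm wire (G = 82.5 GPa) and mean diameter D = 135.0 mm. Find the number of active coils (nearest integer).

18

Required rate k = F/δ = 42.7/14.5 = 2.9448 N/mm
N_a = Gd⁴/(8D³k) = (82.5×10³ × 10.6⁴)/(8 × 135.0³ × 2.9448)
    = 1.04154e+09 / 5.7963e+07 = 17.97 → 18 coils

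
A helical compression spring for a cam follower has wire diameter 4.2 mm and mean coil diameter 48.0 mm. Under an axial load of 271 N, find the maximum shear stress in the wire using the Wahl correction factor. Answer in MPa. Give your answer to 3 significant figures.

Spring index C = D/d = 48.0/4.2 = 11.4286
K_W = (4C−1)/(4C−4) + 0.615/C = 44.714/41.714 + 0.0538 = 1.1257
τ₀ = 8FD/(πd³) = 8·271·48.0/(π·4.2³) = 104064/232.75 = 447.1 MPa
τ_max = K·τ₀ = 1.1257 × 447.1 = 503.31 MPa

503 MPa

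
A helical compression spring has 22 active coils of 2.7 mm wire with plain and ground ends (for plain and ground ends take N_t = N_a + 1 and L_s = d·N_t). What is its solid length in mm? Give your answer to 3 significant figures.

62.1 mm

plain and ground ends: N_t = N_a + 1 = 22 + 1 = 23
L_s = d·N_t = 2.7 × 23 = 62.1 mm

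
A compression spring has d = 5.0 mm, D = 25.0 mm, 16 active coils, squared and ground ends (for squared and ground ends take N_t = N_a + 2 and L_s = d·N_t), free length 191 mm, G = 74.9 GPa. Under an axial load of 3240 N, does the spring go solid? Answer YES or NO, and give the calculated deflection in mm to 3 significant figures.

YES, δ = 138 mm

k = Gd⁴/(8D³N_a) = (74.9×10³)(5.0⁴)/(8·25.0³·16) = 23.406 N/mm
N_t = 18; L_s = 5.0·18 = 90 mm; δ_solid = L₀ − L_s = 191 − 90 = 101 mm
δ = F/k = 3240/23.406 = 138.42 mm
δ ≥ δ_solid → spring goes solid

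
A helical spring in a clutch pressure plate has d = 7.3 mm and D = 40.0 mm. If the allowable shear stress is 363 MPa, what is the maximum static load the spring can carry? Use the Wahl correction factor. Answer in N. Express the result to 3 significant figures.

C = D/d = 40.0/7.3 = 5.4795
K_W = (4C−1)/(4C−4) + 0.615/C = 20.918/17.918 + 0.1122 = 1.2797
τ_max = K·8FD/(πd³) → F_max = τ_allow·πd³/(8DK)
F_max = 363·π·7.3³/(8·40.0·1.2797) = 4.4363e+05/409.49 = 1083.4 N

1080 N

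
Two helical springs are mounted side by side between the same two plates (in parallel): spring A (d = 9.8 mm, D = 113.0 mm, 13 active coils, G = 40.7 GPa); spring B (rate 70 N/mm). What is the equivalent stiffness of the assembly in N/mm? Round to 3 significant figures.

72.5 N/mm

k_A = Gd⁴/(8D³N_a) = (40.7×10³)(9.8⁴)/(8·113.0³·13) = 2.5017 N/mm
Parallel: k_eq = 2.5017 + 70 = 72.502 N/mm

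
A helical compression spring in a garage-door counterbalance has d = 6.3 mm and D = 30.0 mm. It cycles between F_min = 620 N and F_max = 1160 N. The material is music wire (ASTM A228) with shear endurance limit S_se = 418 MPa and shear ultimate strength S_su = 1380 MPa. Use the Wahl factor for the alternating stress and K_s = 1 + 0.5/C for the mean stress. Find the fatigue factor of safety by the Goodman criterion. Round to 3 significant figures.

2.08

C = D/d = 30.0/6.3 = 4.7619; K_W = (4C−1)/(4C−4)+0.615/C = 1.3285; K_s = 1+0.5/C = 1.1050
F_a = (F_max−F_min)/2 = 270 N; F_m = (F_max+F_min)/2 = 890 N
τ_a = K_W·8F_aD/(πd³) = 1.3285 × 82.49 = 109.59 MPa
τ_m = K_s·8F_mD/(πd³) = 1.1050 × 271.91 = 300.46 MPa
Goodman: 1/n_f = τ_a/S_se + τ_m/S_su = 109.59/418 + 300.46/1380 = 0.26218 + 0.21773 = 0.4799
n_f = 1/0.4799 = 2.084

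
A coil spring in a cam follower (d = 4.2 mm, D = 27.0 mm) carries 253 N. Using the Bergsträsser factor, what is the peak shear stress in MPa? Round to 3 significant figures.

286 MPa

Spring index C = D/d = 27.0/4.2 = 6.4286
K_B = (4C+2)/(4C−3) = 27.714/22.714 = 1.2201
τ₀ = 8FD/(πd³) = 8·253·27.0/(π·4.2³) = 54648/232.75 = 234.79 MPa
τ_max = K·τ₀ = 1.2201 × 234.79 = 286.47 MPa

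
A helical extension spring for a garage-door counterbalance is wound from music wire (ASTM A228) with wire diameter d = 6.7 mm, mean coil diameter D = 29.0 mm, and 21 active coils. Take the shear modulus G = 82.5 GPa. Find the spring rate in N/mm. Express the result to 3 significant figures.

40.6 N/mm

k = Gd⁴/(8D³N_a) = (82.5×10³ × 6.7⁴) / (8 × 29.0³ × 21)
  = 1.66247e+08 / 4.09735e+06 = 40.574 N/mm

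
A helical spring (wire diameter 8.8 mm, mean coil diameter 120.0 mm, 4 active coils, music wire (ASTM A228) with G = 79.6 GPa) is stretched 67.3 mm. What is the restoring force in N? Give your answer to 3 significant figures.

581 N

k = Gd⁴/(8D³N_a) = (79.6×10³)(8.8⁴)/(8·120.0³·4) = 8.6328 N/mm
F = k·δ = 8.6328 × 67.3 = 580.99 N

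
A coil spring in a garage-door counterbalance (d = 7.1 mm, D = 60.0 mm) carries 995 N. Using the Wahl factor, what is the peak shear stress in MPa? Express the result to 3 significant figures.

Spring index C = D/d = 60.0/7.1 = 8.4507
K_W = (4C−1)/(4C−4) + 0.615/C = 32.803/29.803 + 0.0728 = 1.1734
τ₀ = 8FD/(πd³) = 8·995·60.0/(π·7.1³) = 477600/1124.4 = 424.76 MPa
τ_max = K·τ₀ = 1.1734 × 424.76 = 498.42 MPa

498 MPa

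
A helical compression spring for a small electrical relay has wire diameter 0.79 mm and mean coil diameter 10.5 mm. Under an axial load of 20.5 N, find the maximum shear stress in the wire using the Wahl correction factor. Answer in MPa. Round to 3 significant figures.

Spring index C = D/d = 10.5/0.79 = 13.2911
K_W = (4C−1)/(4C−4) + 0.615/C = 52.165/49.165 + 0.0463 = 1.1073
τ₀ = 8FD/(πd³) = 8·20.5·10.5/(π·0.79³) = 1722/1.5489 = 1111.7 MPa
τ_max = K·τ₀ = 1.1073 × 1111.7 = 1231 MPa

1230 MPa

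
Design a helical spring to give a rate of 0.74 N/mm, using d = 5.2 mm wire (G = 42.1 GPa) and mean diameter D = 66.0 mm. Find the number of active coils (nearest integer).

N_a = Gd⁴/(8D³k) = (42.1×10³ × 5.2⁴)/(8 × 66.0³ × 0.74)
    = 3.07819e+07 / 1.70198e+06 = 18.09 → 18 coils

18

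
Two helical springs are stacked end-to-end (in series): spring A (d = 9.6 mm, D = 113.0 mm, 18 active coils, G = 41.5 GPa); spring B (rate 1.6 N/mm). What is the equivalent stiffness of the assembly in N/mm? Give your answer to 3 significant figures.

0.823 N/mm

k_A = Gd⁴/(8D³N_a) = (41.5×10³)(9.6⁴)/(8·113.0³·18) = 1.6964 N/mm
Series: 1/k_eq = 1/1.6964 + 1/1.6 = 1.2145; k_eq = 0.8234 N/mm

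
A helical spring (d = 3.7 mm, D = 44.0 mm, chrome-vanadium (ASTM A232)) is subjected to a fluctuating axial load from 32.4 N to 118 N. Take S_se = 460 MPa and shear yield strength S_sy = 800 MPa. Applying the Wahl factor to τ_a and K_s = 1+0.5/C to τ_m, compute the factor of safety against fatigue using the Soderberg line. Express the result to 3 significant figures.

C = D/d = 44.0/3.7 = 11.8919; K_W = (4C−1)/(4C−4)+0.615/C = 1.1206; K_s = 1+0.5/C = 1.0420
F_a = (F_max−F_min)/2 = 42.8 N; F_m = (F_max+F_min)/2 = 75.2 N
τ_a = K_W·8F_aD/(πd³) = 1.1206 × 94.674 = 106.09 MPa
τ_m = K_s·8F_mD/(πd³) = 1.0420 × 166.34 = 173.34 MPa
Soderberg: 1/n_f = τ_a/S_se + τ_m/S_sy = 106.09/460 + 173.34/800 = 0.23063 + 0.21667 = 0.4473
n_f = 1/0.4473 = 2.236

2.24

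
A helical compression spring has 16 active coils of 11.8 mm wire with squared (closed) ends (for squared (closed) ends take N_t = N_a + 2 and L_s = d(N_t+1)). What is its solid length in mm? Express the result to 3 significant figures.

squared (closed) ends: N_t = N_a + 2 = 16 + 2 = 18
L_s = d·(N_t+1) = 11.8 × 19 = 224.2 mm

224 mm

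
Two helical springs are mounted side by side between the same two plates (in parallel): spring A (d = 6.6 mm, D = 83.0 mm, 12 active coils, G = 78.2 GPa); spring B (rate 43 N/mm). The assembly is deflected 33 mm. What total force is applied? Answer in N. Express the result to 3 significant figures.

1510 N

k_A = Gd⁴/(8D³N_a) = (78.2×10³)(6.6⁴)/(8·83.0³·12) = 2.7032 N/mm
Parallel: k_eq = 2.7032 + 43 = 45.703 N/mm
F = k_eq·δ = 45.703·33 = 1508.2 N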